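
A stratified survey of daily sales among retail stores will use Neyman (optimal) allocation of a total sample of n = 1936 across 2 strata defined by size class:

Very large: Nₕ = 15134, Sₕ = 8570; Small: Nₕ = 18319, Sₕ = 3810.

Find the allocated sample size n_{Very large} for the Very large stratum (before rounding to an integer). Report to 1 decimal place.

Neyman allocation: nₕ = n·NₕSₕ / Σⱼ NⱼSⱼ.
Σ NⱼSⱼ = 15134·8570 + 18319·3810 = 1.9949377 × 10^8.
n_{Very large} = 1936·15134·8570 / (1.9949377 × 10^8) = 1258.7.

1258.7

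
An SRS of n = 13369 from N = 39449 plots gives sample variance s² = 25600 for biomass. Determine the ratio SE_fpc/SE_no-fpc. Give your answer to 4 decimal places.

f = n/N = 13369/39449 = 0.33889325.
SE_no-fpc = √(s²/n) = 1.3837911; SE_fpc = √((1−f)s²/n) = 1.1251394.
Ratio = √(1−f) = 0.81308471.

0.8131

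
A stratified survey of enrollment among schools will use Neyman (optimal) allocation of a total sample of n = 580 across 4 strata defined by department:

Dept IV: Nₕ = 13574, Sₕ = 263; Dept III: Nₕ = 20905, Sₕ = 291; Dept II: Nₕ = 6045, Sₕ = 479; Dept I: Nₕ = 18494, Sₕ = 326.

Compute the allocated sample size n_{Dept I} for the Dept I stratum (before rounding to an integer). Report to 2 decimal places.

Neyman allocation: nₕ = n·NₕSₕ / Σⱼ NⱼSⱼ.
Σ NⱼSⱼ = 13574·263 + 20905·291 + 6045·479 + 18494·326 = 1.8577916 × 10^7.
n_{Dept I} = 580·18494·326 / (1.8577916 × 10^7) = 188.23.

188.23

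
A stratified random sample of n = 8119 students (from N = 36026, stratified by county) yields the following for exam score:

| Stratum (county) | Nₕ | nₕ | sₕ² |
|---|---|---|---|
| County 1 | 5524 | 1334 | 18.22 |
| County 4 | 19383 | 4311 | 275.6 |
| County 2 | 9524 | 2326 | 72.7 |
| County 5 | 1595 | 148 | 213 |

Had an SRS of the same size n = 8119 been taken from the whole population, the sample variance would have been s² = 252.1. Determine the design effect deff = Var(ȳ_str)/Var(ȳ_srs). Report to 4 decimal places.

Var(ȳ_str) = Σ Wₕ²(1−fₕ)sₕ²/nₕ with Wₕ = Nₕ/36026:
  County 1: (5524/36026)²·(1−1334/5524)·18.22/1334 = 2.4357244 × 10^-4
  County 4: (19383/36026)²·(1−4311/19383)·275.6/4311 = 0.014390006
  County 2: (9524/36026)²·(1−2326/9524)·72.7/2326 = 0.0016509117
  County 5: (1595/36026)²·(1−148/1595)·213/148 = 0.0025592636
  → Var(ȳ_str) = 0.018843754.
Var(ȳ_srs) = (1 − 8119/36026)·252.1/8119 = 0.024052898.
deff = 0.018843754 / 0.024052898 = 0.7834.

0.7834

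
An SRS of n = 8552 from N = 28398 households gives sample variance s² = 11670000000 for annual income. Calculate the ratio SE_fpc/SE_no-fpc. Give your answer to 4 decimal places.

0.8360

f = n/N = 8552/28398 = 0.30114797.
SE_no-fpc = √(s²/n) = 1168.158; SE_fpc = √((1−f)s²/n) = 976.54936.
Ratio = √(1−f) = 0.83597370.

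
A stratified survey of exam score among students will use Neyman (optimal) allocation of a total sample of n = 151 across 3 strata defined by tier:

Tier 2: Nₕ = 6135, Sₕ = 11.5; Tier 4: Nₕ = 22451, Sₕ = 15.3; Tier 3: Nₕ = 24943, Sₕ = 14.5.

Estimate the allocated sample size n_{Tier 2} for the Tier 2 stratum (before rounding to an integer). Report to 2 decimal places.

Neyman allocation: nₕ = n·NₕSₕ / Σⱼ NⱼSⱼ.
Σ NⱼSⱼ = 6135·11.5 + 22451·15.3 + 24943·14.5 = 775726.3.
n_{Tier 2} = 151·6135·11.5 / 775726.3 = 13.73.

13.73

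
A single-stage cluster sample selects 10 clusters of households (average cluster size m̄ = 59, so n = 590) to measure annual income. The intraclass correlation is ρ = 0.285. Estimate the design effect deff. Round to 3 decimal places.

17.530

deff = 1 + (59 − 1)·0.285 = 1 + 16.53 = 17.53.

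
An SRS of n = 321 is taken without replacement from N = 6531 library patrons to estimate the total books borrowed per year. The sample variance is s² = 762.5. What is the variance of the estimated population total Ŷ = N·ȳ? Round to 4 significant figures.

9.634 × 10^7

Var(Ŷ) = N²·Var(ȳ) = N²·(1 − n/N)·s²/n.
f = 321/6531 = 0.04915021; Var(ȳ) = 0.95084979·762.5/321 = 2.2586385.
Var(Ŷ) = 6531² · 2.2586385 = 9.6339878 × 10^7.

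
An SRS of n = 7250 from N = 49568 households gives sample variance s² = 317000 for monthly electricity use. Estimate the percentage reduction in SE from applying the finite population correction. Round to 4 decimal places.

f = n/N = 7250/49568 = 0.14626372.
SE_no-fpc = √(s²/n) = 6.612423; SE_fpc = √((1−f)s²/n) = 6.1097367.
Ratio = √(1−f) = 0.92397851. Reduction = 100·(1 − 0.92397851) = 7.6021%.

7.6021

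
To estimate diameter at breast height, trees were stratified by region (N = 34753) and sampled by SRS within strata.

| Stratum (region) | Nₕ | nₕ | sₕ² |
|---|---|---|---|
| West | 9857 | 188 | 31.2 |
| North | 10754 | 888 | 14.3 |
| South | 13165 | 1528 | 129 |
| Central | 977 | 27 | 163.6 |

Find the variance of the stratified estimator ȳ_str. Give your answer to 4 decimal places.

Var(ȳ_str) = Σₕ Wₕ²(1 − fₕ)sₕ²/nₕ with Wₕ = Nₕ/N, N = 34753.
West: Wₕ = 0.28363019; term = 0.28363019²·(1 − 0.01907274)·31.2/188 = 0.013095994.
North: Wₕ = 0.30944091; term = 0.30944091²·(1 − 0.08257393)·14.3/888 = 0.001414652.
South: Wₕ = 0.37881622; term = 0.37881622²·(1 − 0.11606532)·129/1528 = 0.01070887.
Central: Wₕ = 0.02811268; term = 0.02811268²·(1 − 0.02763562)·163.6/27 = 0.0046564303.
Sum = 0.029875946.

0.0299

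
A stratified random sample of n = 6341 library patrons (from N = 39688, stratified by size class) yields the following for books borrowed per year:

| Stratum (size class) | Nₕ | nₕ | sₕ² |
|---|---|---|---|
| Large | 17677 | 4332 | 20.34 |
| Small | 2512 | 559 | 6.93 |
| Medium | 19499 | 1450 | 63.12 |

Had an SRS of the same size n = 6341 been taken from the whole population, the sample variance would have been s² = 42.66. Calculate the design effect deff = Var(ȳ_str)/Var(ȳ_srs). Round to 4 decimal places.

1.8518

Var(ȳ_str) = Σ Wₕ²(1−fₕ)sₕ²/nₕ with Wₕ = Nₕ/39688:
  Large: (17677/39688)²·(1−4332/17677)·20.34/4332 = 7.0318761 × 10^-4
  Small: (2512/39688)²·(1−559/2512)·6.93/559 = 3.8612229 × 10^-5
  Medium: (19499/39688)²·(1−1450/19499)·63.12/1450 = 0.0097262638
  → Var(ȳ_str) = 0.010468064.
Var(ȳ_srs) = (1 − 6341/39688)·42.66/6341 = 0.0056527614.
deff = 0.010468064 / 0.0056527614 = 1.8518.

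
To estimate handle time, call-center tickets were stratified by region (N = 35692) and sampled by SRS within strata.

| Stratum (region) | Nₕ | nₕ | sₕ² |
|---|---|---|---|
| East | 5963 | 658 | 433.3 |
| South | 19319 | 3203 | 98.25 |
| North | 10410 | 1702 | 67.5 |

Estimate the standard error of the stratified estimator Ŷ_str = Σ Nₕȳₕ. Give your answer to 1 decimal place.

5828.9

Var(Ŷ_str) = Σₕ Nₕ²(1 − fₕ)sₕ²/nₕ.
East: 5963²·(1 − 658/5963)·433.3/658 = 2.0831138 × 10^7.
South: 19319²·(1 − 3203/19319)·98.25/3203 = 9.5503112 × 10^6.
North: 10410²·(1 − 1702/10410)·67.5/1702 = 3.5951198 × 10^6.
Sum = 3.3976569 × 10^7.
SE = √(3.3976569 × 10^7) = 5828.9.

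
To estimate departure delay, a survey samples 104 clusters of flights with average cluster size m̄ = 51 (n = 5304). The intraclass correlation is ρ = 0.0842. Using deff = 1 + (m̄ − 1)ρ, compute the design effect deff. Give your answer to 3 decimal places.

5.210

deff = 1 + (51 − 1)·0.0842 = 1 + 4.21 = 5.21.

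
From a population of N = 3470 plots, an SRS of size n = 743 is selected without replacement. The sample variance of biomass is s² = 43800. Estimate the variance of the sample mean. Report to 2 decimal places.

Under SRS without replacement, Var(ȳ) = (1 − f)·s²/n with f = n/N = 743/3470 = 0.21412104.
Var(ȳ) = (1 − 0.21412104)·43800/743 = 0.78587896·58.950202 = 46.327723.

46.33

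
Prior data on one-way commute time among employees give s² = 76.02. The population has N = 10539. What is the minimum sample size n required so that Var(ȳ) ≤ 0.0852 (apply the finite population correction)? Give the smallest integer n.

Without fpc, n₀ = s²/D = 76.02/0.0852 = 892.2535.
With fpc, (1 − n/N)·s²/n ≤ D requires n ≥ n₀/(1 + n₀/N) = 892.2535/(1 + 892.2535/10539) = 822.6097.
Rounding up, n = 823.

823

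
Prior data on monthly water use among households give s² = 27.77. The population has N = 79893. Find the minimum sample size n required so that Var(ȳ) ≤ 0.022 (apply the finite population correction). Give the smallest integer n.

Without fpc, n₀ = s²/D = 27.77/0.022 = 1262.2727.
With fpc, (1 − n/N)·s²/n ≤ D requires n ≥ n₀/(1 + n₀/N) = 1262.2727/(1 + 1262.2727/79893) = 1242.6396.
Rounding up, n = 1243.

1243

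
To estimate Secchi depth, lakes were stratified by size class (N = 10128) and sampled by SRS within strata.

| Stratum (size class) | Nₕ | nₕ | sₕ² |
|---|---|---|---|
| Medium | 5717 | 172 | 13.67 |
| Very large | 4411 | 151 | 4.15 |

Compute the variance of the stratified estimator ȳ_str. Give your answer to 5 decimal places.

0.02960

Var(ȳ_str) = Σₕ Wₕ²(1 − fₕ)sₕ²/nₕ with Wₕ = Nₕ/N, N = 10128.
Medium: Wₕ = 0.56447472; term = 0.56447472²·(1 − 0.03008571)·13.67/172 = 0.024561926.
Very large: Wₕ = 0.43552528; term = 0.43552528²·(1 − 0.03423260)·4.15/151 = 0.0050346632.
Sum = 0.029596589.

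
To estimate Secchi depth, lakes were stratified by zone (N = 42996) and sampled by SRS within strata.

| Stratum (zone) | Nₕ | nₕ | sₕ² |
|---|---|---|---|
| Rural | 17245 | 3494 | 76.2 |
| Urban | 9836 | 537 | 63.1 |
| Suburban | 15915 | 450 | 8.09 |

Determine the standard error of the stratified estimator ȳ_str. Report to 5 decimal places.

0.10490

Var(ȳ_str) = Σₕ Wₕ²(1 − fₕ)sₕ²/nₕ with Wₕ = Nₕ/N, N = 42996.
Rural: Wₕ = 0.40108382; term = 0.40108382²·(1 − 0.20260945)·76.2/3494 = 0.0027975216.
Urban: Wₕ = 0.22876547; term = 0.22876547²·(1 − 0.05459536)·63.1/537 = 0.0058137149.
Suburban: Wₕ = 0.37015071; term = 0.37015071²·(1 − 0.02827521)·8.09/450 = 0.0023935167.
Sum = 0.011004753.
SE = √(0.011004753) = 0.10490.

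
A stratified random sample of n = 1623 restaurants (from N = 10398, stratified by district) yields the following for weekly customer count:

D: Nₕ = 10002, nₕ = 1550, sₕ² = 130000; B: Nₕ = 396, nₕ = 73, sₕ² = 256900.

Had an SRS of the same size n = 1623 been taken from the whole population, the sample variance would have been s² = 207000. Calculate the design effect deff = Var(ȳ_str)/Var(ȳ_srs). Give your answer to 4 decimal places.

Var(ȳ_str) = Σ Wₕ²(1−fₕ)sₕ²/nₕ with Wₕ = Nₕ/10398:
  D: (10002/10398)²·(1−1550/10002)·130000/1550 = 65.57803
  B: (396/10398)²·(1−73/396)·256900/73 = 4.1633155
  → Var(ȳ_str) = 69.741346.
Var(ȳ_srs) = (1 − 1623/10398)·207000/1623 = 107.63392.
deff = 69.741346 / 107.63392 = 0.6479.

0.6479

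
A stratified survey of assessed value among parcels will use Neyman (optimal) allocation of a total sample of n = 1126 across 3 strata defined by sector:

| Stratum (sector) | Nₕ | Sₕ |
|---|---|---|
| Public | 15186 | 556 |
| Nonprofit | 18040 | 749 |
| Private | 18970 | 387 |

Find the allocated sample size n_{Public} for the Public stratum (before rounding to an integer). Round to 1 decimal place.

Neyman allocation: nₕ = n·NₕSₕ / Σⱼ NⱼSⱼ.
Σ NⱼSⱼ = 15186·556 + 18040·749 + 18970·387 = 2.9296766 × 10^7.
n_{Public} = 1126·15186·556 / (2.9296766 × 10^7) = 324.5.

324.5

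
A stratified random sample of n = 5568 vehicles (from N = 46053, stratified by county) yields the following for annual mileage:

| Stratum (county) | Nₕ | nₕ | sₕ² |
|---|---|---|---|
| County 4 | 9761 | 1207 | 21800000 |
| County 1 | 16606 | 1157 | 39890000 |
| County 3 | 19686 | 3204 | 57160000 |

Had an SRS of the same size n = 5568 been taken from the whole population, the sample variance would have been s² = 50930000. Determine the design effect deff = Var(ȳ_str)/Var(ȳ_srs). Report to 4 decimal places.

Var(ȳ_str) = Σ Wₕ²(1−fₕ)sₕ²/nₕ with Wₕ = Nₕ/46053:
  County 4: (9761/46053)²·(1−1207/9761)·21800000/1207 = 711.04474
  County 1: (16606/46053)²·(1−1157/16606)·39890000/1157 = 4170.4242
  County 3: (19686/46053)²·(1−3204/19686)·57160000/3204 = 2729.2998
  → Var(ȳ_str) = 7610.7687.
Var(ȳ_srs) = (1 − 5568/46053)·50930000/5568 = 8041.0112.
deff = 7610.7687 / 8041.0112 = 0.9465.

0.9465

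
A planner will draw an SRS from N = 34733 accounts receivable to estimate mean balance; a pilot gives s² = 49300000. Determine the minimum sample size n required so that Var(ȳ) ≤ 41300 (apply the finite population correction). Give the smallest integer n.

Without fpc, n₀ = s²/D = 49300000/41300 = 1193.7046.
With fpc, (1 − n/N)·s²/n ≤ D requires n ≥ n₀/(1 + n₀/N) = 1193.7046/(1 + 1193.7046/34733) = 1154.0424.
Rounding up, n = 1155.

1155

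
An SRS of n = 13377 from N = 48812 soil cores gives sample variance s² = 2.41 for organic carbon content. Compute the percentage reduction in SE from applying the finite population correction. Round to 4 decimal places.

14.7974

f = n/N = 13377/48812 = 0.27405146.
SE_no-fpc = √(s²/n) = 0.013422368; SE_fpc = √((1−f)s²/n) = 0.011436209.
Ratio = √(1−f) = 0.85202614. Reduction = 100·(1 − 0.85202614) = 14.7974%.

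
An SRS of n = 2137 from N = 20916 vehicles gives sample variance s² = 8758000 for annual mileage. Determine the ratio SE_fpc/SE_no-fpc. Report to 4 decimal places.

0.9475

f = n/N = 2137/20916 = 0.10217059.
SE_no-fpc = √(s²/n) = 64.017721; SE_fpc = √((1−f)s²/n) = 60.659262.
Ratio = √(1−f) = 0.94753861.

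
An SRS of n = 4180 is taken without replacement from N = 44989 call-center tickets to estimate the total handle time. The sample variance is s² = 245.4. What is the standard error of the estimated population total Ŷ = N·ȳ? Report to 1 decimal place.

10382.0

Var(Ŷ) = N²·Var(ȳ) = N²·(1 − n/N)·s²/n.
f = 4180/44989 = 0.09291160; Var(ȳ) = 0.90708840·245.4/4180 = 0.053253467.
Var(Ŷ) = 44989² · 0.053253467 = 1.0778556 × 10^8.
SE(Ŷ) = √(1.0778556 × 10^8) = 10382.0.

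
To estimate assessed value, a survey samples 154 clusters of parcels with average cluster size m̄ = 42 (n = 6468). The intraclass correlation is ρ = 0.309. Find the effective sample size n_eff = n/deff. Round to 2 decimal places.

473.19

deff = 1 + (42 − 1)·0.309 = 1 + 12.669 = 13.669.
n_eff = 6468 / 13.669 = 473.19.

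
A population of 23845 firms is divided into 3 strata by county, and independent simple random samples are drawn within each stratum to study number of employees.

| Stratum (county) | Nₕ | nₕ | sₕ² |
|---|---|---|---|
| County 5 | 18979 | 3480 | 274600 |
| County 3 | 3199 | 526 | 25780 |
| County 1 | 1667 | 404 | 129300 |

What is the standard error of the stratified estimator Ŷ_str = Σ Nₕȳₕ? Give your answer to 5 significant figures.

155900

Var(Ŷ_str) = Σₕ Nₕ²(1 − fₕ)sₕ²/nₕ.
County 5: 18979²·(1 − 3480/18979)·274600/3480 = 2.3211237 × 10^10.
County 3: 3199²·(1 − 526/3199)·25780/526 = 4.1909296 × 10^8.
County 1: 1667²·(1 − 404/1667)·129300/404 = 6.7383895 × 10^8.
Sum = 2.4304169 × 10^10.
SE = √(2.4304169 × 10^10) = 155900.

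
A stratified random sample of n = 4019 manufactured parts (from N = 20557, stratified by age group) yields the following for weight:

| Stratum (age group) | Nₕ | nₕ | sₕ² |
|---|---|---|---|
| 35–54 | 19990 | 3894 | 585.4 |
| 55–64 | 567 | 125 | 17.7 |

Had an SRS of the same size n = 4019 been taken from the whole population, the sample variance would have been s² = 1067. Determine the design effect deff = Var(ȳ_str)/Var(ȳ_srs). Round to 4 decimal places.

Var(ȳ_str) = Σ Wₕ²(1−fₕ)sₕ²/nₕ with Wₕ = Nₕ/20557:
  35–54: (19990/20557)²·(1−3894/19990)·585.4/3894 = 0.11446377
  55–64: (567/20557)²·(1−125/567)·17.7/125 = 8.3974825 × 10^-5
  → Var(ȳ_str) = 0.11454774.
Var(ȳ_srs) = (1 − 4019/20557)·1067/4019 = 0.21358447.
deff = 0.11454774 / 0.21358447 = 0.5363.

0.5363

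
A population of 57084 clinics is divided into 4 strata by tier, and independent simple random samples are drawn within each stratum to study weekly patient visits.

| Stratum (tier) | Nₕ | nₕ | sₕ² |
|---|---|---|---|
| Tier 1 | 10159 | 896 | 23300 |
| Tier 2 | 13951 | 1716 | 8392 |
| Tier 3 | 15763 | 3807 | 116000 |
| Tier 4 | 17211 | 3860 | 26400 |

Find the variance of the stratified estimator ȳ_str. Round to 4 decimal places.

Var(ȳ_str) = Σₕ Wₕ²(1 − fₕ)sₕ²/nₕ with Wₕ = Nₕ/N, N = 57084.
Tier 1: Wₕ = 0.17796580; term = 0.17796580²·(1 − 0.08819766)·23300/896 = 0.75096854.
Tier 2: Wₕ = 0.24439423; term = 0.24439423²·(1 − 0.12300194)·8392/1716 = 0.25617026.
Tier 3: Wₕ = 0.27613692; term = 0.27613692²·(1 − 0.24151494)·116000/3807 = 1.7622645.
Tier 4: Wₕ = 0.30150305; term = 0.30150305²·(1 − 0.22427517)·26400/3860 = 0.48228941.
Sum = 3.2516927.

3.2517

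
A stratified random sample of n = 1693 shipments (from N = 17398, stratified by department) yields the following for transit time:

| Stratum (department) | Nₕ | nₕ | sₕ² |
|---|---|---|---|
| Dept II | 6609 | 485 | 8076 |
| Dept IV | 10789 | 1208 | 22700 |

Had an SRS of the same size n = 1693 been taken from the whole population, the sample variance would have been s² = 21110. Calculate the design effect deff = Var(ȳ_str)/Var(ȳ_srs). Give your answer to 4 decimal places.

0.7680

Var(ȳ_str) = Σ Wₕ²(1−fₕ)sₕ²/nₕ with Wₕ = Nₕ/17398:
  Dept II: (6609/17398)²·(1−485/6609)·8076/485 = 2.2265213
  Dept IV: (10789/17398)²·(1−1208/10789)·22700/1208 = 6.4172994
  → Var(ȳ_str) = 8.6438207.
Var(ȳ_srs) = (1 − 1693/17398)·21110/1693 = 11.255632.
deff = 8.6438207 / 11.255632 = 0.7680.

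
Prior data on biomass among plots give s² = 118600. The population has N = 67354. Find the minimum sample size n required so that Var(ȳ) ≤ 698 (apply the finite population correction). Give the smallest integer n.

170

Without fpc, n₀ = s²/D = 118600/698 = 169.9140.
With fpc, (1 − n/N)·s²/n ≤ D requires n ≥ n₀/(1 + n₀/N) = 169.9140/(1 + 169.9140/67354) = 169.4864.
Rounding up, n = 170.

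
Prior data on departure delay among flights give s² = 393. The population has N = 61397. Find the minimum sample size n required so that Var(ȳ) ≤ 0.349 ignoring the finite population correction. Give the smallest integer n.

Without fpc, n₀ = s²/D = 393/0.349 = 1126.0745.
Rounding up, n = 1127.

1127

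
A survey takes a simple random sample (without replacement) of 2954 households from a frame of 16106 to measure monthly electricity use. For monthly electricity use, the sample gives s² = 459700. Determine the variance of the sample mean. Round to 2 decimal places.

127.08

Under SRS without replacement, Var(ȳ) = (1 − f)·s²/n with f = n/N = 2954/16106 = 0.18340991.
Var(ȳ) = (1 − 0.18340991)·459700/2954 = 0.81659009·155.6195 = 127.07734.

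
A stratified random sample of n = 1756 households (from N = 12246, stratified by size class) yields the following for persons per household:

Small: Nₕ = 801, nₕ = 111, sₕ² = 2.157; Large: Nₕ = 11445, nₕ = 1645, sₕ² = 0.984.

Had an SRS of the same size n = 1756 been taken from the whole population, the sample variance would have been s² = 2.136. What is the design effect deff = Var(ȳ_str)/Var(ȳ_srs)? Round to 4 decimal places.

0.4981

Var(ȳ_str) = Σ Wₕ²(1−fₕ)sₕ²/nₕ with Wₕ = Nₕ/12246:
  Small: (801/12246)²·(1−111/801)·2.157/111 = 7.1617682 × 10^-5
  Large: (11445/12246)²·(1−1645/11445)·0.984/1645 = 4.4738617 × 10^-4
  → Var(ȳ_str) = 5.1900385 × 10^-4.
Var(ȳ_srs) = (1 − 1756/12246)·2.136/1756 = 0.0010419766.
deff = (5.1900385 × 10^-4) / 0.0010419766 = 0.4981.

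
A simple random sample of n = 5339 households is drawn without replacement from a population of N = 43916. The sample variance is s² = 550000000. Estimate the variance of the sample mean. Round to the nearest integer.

Under SRS without replacement, Var(ȳ) = (1 − f)·s²/n with f = n/N = 5339/43916 = 0.12157300.
Var(ȳ) = (1 − 0.12157300)·550000000/5339 = 0.87842700·103015.55 = 90491.637.

90492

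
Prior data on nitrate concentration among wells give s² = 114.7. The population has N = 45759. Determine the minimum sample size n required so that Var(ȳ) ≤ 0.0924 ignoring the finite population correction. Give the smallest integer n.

1242

Without fpc, n₀ = s²/D = 114.7/0.0924 = 1241.3420.
Rounding up, n = 1242.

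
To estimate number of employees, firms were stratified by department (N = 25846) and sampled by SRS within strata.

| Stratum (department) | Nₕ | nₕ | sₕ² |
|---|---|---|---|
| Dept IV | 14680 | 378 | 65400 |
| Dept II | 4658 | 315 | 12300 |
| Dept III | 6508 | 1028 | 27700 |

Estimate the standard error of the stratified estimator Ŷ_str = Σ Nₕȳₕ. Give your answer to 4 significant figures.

Var(Ŷ_str) = Σₕ Nₕ²(1 − fₕ)sₕ²/nₕ.
Dept IV: 14680²·(1 − 378/14680)·65400/378 = 3.6325264 × 10^10.
Dept II: 4658²·(1 − 315/4658)·12300/315 = 7.8992138 × 10^8.
Dept III: 6508²·(1 − 1028/6508)·27700/1028 = 9.609809 × 10^8.
Sum = 3.8076166 × 10^10.
SE = √(3.8076166 × 10^10) = 195100.

195100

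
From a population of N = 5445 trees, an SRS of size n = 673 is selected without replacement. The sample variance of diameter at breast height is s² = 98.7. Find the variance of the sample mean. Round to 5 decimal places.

Under SRS without replacement, Var(ȳ) = (1 − f)·s²/n with f = n/N = 673/5445 = 0.12359963.
Var(ȳ) = (1 − 0.12359963)·98.7/673 = 0.87640037·0.14665676 = 0.12853004.

0.12853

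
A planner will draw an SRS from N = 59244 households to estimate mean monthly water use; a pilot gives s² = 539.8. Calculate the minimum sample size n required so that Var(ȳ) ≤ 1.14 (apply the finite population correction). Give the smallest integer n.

Without fpc, n₀ = s²/D = 539.8/1.14 = 473.5088.
With fpc, (1 − n/N)·s²/n ≤ D requires n ≥ n₀/(1 + n₀/N) = 473.5088/(1 + 473.5088/59244) = 469.7543.
Rounding up, n = 470.

470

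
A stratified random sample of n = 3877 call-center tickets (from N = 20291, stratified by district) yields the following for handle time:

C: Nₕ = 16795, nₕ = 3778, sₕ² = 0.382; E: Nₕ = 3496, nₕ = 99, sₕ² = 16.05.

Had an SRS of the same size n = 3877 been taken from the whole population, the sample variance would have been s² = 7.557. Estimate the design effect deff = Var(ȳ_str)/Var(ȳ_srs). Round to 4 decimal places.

Var(ȳ_str) = Σ Wₕ²(1−fₕ)sₕ²/nₕ with Wₕ = Nₕ/20291:
  C: (16795/20291)²·(1−3778/16795)·0.382/3778 = 5.3689013 × 10^-5
  E: (3496/20291)²·(1−99/3496)·16.05/99 = 0.0046762736
  → Var(ȳ_str) = 0.0047299626.
Var(ȳ_srs) = (1 − 3877/20291)·7.557/3877 = 0.0015767564.
deff = 0.0047299626 / 0.0015767564 = 2.9998.

2.9998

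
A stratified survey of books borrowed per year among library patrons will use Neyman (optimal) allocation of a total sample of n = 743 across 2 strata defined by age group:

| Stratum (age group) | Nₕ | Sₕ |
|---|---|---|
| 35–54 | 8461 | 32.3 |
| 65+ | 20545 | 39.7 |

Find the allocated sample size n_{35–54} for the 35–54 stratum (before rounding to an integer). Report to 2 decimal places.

186.47

Neyman allocation: nₕ = n·NₕSₕ / Σⱼ NⱼSⱼ.
Σ NⱼSⱼ = 8461·32.3 + 20545·39.7 = 1.0889268 × 10^6.
n_{35–54} = 743·8461·32.3 / (1.0889268 × 10^6) = 186.47.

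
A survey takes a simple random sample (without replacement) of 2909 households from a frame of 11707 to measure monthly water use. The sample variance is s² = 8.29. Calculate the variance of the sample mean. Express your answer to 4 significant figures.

Under SRS without replacement, Var(ȳ) = (1 − f)·s²/n with f = n/N = 2909/11707 = 0.24848381.
Var(ȳ) = (1 − 0.24848381)·8.29/2909 = 0.75151619·0.0028497766 = 0.0021416532.

0.002142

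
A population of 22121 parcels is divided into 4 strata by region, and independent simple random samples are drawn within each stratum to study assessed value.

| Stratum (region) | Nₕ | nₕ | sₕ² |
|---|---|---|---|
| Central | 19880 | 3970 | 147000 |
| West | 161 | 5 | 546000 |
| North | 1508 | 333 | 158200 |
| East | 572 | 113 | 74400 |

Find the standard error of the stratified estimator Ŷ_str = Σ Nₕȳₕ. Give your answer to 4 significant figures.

Var(Ŷ_str) = Σₕ Nₕ²(1 − fₕ)sₕ²/nₕ.
Central: 19880²·(1 − 3970/19880)·147000/3970 = 1.1711523 × 10^10.
West: 161²·(1 − 5/161)·546000/5 = 2.7426672 × 10^9.
North: 1508²·(1 − 333/1508)·158200/333 = 8.4178553 × 10^8.
East: 572²·(1 − 113/572)·74400/113 = 1.7286346 × 10^8.
Sum = 1.5468839 × 10^10.
SE = √(1.5468839 × 10^10) = 124400.

124400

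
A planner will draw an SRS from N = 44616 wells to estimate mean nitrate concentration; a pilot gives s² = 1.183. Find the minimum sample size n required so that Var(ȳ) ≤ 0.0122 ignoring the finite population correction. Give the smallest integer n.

Without fpc, n₀ = s²/D = 1.183/0.0122 = 96.9672.
Rounding up, n = 97.

97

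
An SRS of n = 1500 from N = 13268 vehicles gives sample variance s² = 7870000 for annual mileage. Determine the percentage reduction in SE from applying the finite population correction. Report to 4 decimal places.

f = n/N = 1500/13268 = 0.11305396.
SE_no-fpc = √(s²/n) = 72.433878; SE_fpc = √((1−f)s²/n) = 68.216642.
Ratio = √(1−f) = 0.94177812. Reduction = 100·(1 − 0.94177812) = 5.8222%.

5.8222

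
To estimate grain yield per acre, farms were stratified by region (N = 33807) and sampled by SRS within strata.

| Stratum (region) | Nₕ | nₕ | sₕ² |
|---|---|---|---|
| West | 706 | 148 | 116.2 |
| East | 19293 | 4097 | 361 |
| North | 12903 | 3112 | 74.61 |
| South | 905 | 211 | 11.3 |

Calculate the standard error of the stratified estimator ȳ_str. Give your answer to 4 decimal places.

Var(ȳ_str) = Σₕ Wₕ²(1 − fₕ)sₕ²/nₕ with Wₕ = Nₕ/N, N = 33807.
West: Wₕ = 0.02088325; term = 0.02088325²·(1 − 0.20963173)·116.2/148 = 2.7062633 × 10^-4.
East: Wₕ = 0.57068063; term = 0.57068063²·(1 − 0.21235681)·361/4097 = 0.022602528.
North: Wₕ = 0.38166652; term = 0.38166652²·(1 − 0.24118422)·74.61/3112 = 0.002650098.
South: Wₕ = 0.02676960; term = 0.02676960²·(1 − 0.23314917)·11.3/211 = 2.9430034 × 10^-5.
Sum = 0.025552682.
SE = √(0.025552682) = 0.1599.

0.1599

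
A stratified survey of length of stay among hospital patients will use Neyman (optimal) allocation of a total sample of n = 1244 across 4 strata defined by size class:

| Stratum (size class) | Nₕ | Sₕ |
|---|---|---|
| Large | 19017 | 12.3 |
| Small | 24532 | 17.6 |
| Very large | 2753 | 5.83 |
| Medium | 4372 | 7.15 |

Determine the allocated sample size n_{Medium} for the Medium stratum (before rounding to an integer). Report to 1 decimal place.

Neyman allocation: nₕ = n·NₕSₕ / Σⱼ NⱼSⱼ.
Σ NⱼSⱼ = 19017·12.3 + 24532·17.6 + 2753·5.83 + 4372·7.15 = 712982.09.
n_{Medium} = 1244·4372·7.15 / 712982.09 = 54.5.

54.5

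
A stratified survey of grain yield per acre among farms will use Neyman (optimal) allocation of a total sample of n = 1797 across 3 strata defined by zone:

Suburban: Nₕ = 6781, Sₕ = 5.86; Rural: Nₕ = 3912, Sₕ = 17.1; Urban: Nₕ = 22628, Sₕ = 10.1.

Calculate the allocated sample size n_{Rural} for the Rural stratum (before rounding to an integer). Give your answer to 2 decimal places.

358.65

Neyman allocation: nₕ = n·NₕSₕ / Σⱼ NⱼSⱼ.
Σ NⱼSⱼ = 6781·5.86 + 3912·17.1 + 22628·10.1 = 335174.66.
n_{Rural} = 1797·3912·17.1 / 335174.66 = 358.65.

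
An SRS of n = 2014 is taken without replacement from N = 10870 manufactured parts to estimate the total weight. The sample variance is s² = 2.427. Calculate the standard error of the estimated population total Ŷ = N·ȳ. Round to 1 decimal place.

Var(Ŷ) = N²·Var(ȳ) = N²·(1 − n/N)·s²/n.
f = 2014/10870 = 0.18528059; Var(ȳ) = 0.81471941·2.427/2014 = 9.8178948 × 10^-4.
Var(Ŷ) = 10870² · (9.8178948 × 10^-4) = 116005.2.
SE(Ŷ) = √(116005.2) = 340.6.

340.6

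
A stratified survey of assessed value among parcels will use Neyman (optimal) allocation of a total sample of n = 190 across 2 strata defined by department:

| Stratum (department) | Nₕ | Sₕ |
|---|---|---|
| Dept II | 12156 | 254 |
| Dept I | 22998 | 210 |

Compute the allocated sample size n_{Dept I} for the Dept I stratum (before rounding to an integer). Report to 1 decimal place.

Neyman allocation: nₕ = n·NₕSₕ / Σⱼ NⱼSⱼ.
Σ NⱼSⱼ = 12156·254 + 22998·210 = 7.917204 × 10^6.
n_{Dept I} = 190·22998·210 / (7.917204 × 10^6) = 115.9.

115.9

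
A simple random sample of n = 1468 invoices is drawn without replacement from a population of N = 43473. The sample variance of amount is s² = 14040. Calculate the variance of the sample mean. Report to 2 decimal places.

9.24

Under SRS without replacement, Var(ȳ) = (1 − f)·s²/n with f = n/N = 1468/43473 = 0.03376809.
Var(ȳ) = (1 − 0.03376809)·14040/1468 = 0.96623191·9.5640327 = 9.2410736.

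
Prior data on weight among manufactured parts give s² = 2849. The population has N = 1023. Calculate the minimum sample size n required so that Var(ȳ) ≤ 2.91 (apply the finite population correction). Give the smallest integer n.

Without fpc, n₀ = s²/D = 2849/2.91 = 979.0378.
With fpc, (1 − n/N)·s²/n ≤ D requires n ≥ n₀/(1 + n₀/N) = 979.0378/(1 + 979.0378/1023) = 500.2681.
Rounding up, n = 501.

501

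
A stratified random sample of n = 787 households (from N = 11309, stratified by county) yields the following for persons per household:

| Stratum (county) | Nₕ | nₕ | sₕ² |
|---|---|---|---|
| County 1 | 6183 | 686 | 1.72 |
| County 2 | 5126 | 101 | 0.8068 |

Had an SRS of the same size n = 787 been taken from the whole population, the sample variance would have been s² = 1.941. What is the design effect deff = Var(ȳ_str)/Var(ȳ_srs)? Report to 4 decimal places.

0.9915

Var(ȳ_str) = Σ Wₕ²(1−fₕ)sₕ²/nₕ with Wₕ = Nₕ/11309:
  County 1: (6183/11309)²·(1−686/6183)·1.72/686 = 6.6631702 × 10^-4
  County 2: (5126/11309)²·(1−101/5126)·0.8068/101 = 0.0016088323
  → Var(ȳ_str) = 0.0022751493.
Var(ȳ_srs) = (1 − 787/11309)·1.941/787 = 0.0022946946.
deff = 0.0022751493 / 0.0022946946 = 0.9915.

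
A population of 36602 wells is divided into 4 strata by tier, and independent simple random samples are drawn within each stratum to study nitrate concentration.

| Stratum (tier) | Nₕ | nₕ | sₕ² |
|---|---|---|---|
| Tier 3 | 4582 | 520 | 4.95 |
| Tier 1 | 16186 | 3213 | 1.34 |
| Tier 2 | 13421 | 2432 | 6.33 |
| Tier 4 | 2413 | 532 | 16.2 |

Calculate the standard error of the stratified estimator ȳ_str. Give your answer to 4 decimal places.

Var(ȳ_str) = Σₕ Wₕ²(1 − fₕ)sₕ²/nₕ with Wₕ = Nₕ/N, N = 36602.
Tier 3: Wₕ = 0.12518442; term = 0.12518442²·(1 − 0.11348756)·4.95/520 = 1.3224743 × 10^-4.
Tier 1: Wₕ = 0.44221627; term = 0.44221627²·(1 − 0.19850488)·1.34/3213 = 6.5367879 × 10^-5.
Tier 2: Wₕ = 0.36667395; term = 0.36667395²·(1 − 0.18120855)·6.33/2432 = 2.8653228 × 10^-4.
Tier 4: Wₕ = 0.06592536; term = 0.06592536²·(1 − 0.22047244)·16.2/532 = 1.0316678 × 10^-4.
Sum = 5.8731437 × 10^-4.
SE = √(5.8731437 × 10^-4) = 0.0242.

0.0242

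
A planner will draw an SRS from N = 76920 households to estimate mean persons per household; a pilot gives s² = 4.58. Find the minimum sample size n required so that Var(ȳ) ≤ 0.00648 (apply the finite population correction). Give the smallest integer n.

701

Without fpc, n₀ = s²/D = 4.58/0.00648 = 706.7901.
With fpc, (1 − n/N)·s²/n ≤ D requires n ≥ n₀/(1 + n₀/N) = 706.7901/(1 + 706.7901/76920) = 700.3548.
Rounding up, n = 701.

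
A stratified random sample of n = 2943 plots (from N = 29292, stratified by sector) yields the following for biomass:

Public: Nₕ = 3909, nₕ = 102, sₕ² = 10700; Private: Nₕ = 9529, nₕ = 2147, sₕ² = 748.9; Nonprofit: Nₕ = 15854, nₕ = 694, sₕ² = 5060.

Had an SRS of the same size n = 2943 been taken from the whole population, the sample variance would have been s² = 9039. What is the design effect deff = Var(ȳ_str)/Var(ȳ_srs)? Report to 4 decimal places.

Var(ȳ_str) = Σ Wₕ²(1−fₕ)sₕ²/nₕ with Wₕ = Nₕ/29292:
  Public: (3909/29292)²·(1−102/3909)·10700/102 = 1.8194248
  Private: (9529/29292)²·(1−2147/9529)·748.9/2147 = 0.028596646
  Nonprofit: (15854/29292)²·(1−694/15854)·5060/694 = 2.0423541
  → Var(ȳ_str) = 3.8903755.
Var(ȳ_srs) = (1 − 2943/29292)·9039/2943 = 2.7627732.
deff = 3.8903755 / 2.7627732 = 1.4081.

1.4081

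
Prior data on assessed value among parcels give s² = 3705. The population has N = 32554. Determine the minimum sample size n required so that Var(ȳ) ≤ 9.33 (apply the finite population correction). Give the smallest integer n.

Without fpc, n₀ = s²/D = 3705/9.33 = 397.1061.
With fpc, (1 − n/N)·s²/n ≤ D requires n ≥ n₀/(1 + n₀/N) = 397.1061/(1 + 397.1061/32554) = 392.3204.
Rounding up, n = 393.

393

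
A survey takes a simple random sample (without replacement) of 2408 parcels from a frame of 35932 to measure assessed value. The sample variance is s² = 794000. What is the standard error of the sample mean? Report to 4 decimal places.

Under SRS without replacement, Var(ȳ) = (1 − f)·s²/n with f = n/N = 2408/35932 = 0.06701547.
Var(ȳ) = (1 − 0.06701547)·794000/2408 = 0.93298453·329.73422 = 307.63692.
SE(ȳ) = √(307.63692) = 17.5396.

17.5396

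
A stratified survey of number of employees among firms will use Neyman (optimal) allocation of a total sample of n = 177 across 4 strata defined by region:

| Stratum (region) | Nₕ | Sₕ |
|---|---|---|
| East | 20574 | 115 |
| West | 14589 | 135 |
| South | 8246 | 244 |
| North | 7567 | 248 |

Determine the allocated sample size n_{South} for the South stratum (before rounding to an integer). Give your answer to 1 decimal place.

Neyman allocation: nₕ = n·NₕSₕ / Σⱼ NⱼSⱼ.
Σ NⱼSⱼ = 20574·115 + 14589·135 + 8246·244 + 7567·248 = 8.224165 × 10^6.
n_{South} = 177·8246·244 / (8.224165 × 10^6) = 43.3.

43.3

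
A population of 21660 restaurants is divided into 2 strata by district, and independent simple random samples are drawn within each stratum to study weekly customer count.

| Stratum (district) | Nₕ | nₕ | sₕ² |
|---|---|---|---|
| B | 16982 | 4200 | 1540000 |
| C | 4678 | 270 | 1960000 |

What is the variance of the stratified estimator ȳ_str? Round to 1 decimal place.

Var(ȳ_str) = Σₕ Wₕ²(1 − fₕ)sₕ²/nₕ with Wₕ = Nₕ/N, N = 21660.
B: Wₕ = 0.78402585; term = 0.78402585²·(1 − 0.24732069)·1540000/4200 = 169.64543.
C: Wₕ = 0.21597415; term = 0.21597415²·(1 − 0.05771697)·1960000/270 = 319.06356.
Sum = 488.70899.

488.7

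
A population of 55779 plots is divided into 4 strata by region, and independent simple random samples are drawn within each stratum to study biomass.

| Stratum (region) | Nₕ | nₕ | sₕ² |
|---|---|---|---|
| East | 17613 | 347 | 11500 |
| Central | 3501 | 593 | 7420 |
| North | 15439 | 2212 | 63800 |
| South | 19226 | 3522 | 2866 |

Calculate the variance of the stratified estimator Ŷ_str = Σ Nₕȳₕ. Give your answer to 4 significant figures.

Var(Ŷ_str) = Σₕ Nₕ²(1 − fₕ)sₕ²/nₕ.
East: 17613²·(1 − 347/17613)·11500/347 = 1.0078443 × 10^10.
Central: 3501²·(1 − 593/3501)·7420/593 = 1.2739011 × 10^8.
North: 15439²·(1 − 2212/15439)·63800/2212 = 5.8900106 × 10^9.
South: 19226²·(1 − 3522/19226)·2866/3522 = 2.456892 × 10^8.
Sum = 1.6341533 × 10^10.

1.634 × 10^10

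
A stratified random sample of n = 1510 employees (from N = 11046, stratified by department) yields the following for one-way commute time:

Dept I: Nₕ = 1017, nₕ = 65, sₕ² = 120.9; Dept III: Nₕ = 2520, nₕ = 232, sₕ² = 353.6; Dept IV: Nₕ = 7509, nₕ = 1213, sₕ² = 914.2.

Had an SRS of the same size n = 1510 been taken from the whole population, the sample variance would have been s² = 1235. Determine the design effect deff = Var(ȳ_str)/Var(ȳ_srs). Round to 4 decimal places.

Var(ȳ_str) = Σ Wₕ²(1−fₕ)sₕ²/nₕ with Wₕ = Nₕ/11046:
  Dept I: (1017/11046)²·(1−65/1017)·120.9/65 = 0.01475913
  Dept III: (2520/11046)²·(1−232/2520)·353.6/232 = 0.072022925
  Dept IV: (7509/11046)²·(1−1213/7509)·914.2/1213 = 0.29202307
  → Var(ȳ_str) = 0.37880513.
Var(ȳ_srs) = (1 − 1510/11046)·1235/1510 = 0.70607562.
deff = 0.37880513 / 0.70607562 = 0.5365.

0.5365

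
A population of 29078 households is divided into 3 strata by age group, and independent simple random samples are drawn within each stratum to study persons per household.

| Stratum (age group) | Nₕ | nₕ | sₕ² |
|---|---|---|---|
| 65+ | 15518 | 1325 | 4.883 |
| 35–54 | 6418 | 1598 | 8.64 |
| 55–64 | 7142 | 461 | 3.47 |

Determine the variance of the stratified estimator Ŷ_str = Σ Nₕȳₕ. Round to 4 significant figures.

1.338 × 10^6

Var(Ŷ_str) = Σₕ Nₕ²(1 − fₕ)sₕ²/nₕ.
65+: 15518²·(1 − 1325/15518)·4.883/1325 = 811672.43.
35–54: 6418²·(1 − 1598/6418)·8.64/1598 = 167256.77.
55–64: 7142²·(1 − 461/7142)·3.47/461 = 359161.57.
Sum = 1.3380908 × 10^6.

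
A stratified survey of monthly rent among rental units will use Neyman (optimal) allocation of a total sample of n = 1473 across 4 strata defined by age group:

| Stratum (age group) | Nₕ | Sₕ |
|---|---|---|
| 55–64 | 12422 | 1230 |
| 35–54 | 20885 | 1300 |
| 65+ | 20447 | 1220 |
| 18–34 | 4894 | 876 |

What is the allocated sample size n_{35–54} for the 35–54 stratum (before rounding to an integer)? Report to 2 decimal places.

Neyman allocation: nₕ = n·NₕSₕ / Σⱼ NⱼSⱼ.
Σ NⱼSⱼ = 12422·1230 + 20885·1300 + 20447·1220 + 4894·876 = 7.1662044 × 10^7.
n_{35–54} = 1473·20885·1300 / (7.1662044 × 10^7) = 558.07.

558.07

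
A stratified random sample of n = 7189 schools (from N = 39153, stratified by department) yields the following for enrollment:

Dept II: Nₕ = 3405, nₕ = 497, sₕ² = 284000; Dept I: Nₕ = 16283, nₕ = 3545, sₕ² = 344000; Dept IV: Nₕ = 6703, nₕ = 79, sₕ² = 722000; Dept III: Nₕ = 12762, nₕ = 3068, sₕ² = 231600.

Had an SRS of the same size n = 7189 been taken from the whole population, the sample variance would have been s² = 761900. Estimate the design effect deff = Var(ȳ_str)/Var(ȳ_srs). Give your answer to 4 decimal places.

3.3243

Var(ȳ_str) = Σ Wₕ²(1−fₕ)sₕ²/nₕ with Wₕ = Nₕ/39153:
  Dept II: (3405/39153)²·(1−497/3405)·284000/497 = 3.6909944
  Dept I: (16283/39153)²·(1−3545/16283)·344000/3545 = 13.129488
  Dept IV: (6703/39153)²·(1−79/6703)·722000/79 = 264.70952
  Dept III: (12762/39153)²·(1−3068/12762)·231600/3068 = 6.09221
  → Var(ȳ_str) = 287.62221.
Var(ȳ_srs) = (1 − 7189/39153)·761900/7189 = 86.521804.
deff = 287.62221 / 86.521804 = 3.3243.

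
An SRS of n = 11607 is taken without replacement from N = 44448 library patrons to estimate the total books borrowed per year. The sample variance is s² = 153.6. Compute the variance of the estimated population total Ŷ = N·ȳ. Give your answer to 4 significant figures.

Var(Ŷ) = N²·Var(ȳ) = N²·(1 − n/N)·s²/n.
f = 11607/44448 = 0.26113661; Var(ȳ) = 0.73886339·153.6/11607 = 0.0097776701.
Var(Ŷ) = 44448² · 0.0097776701 = 1.9317007 × 10^7.

1.932 × 10^7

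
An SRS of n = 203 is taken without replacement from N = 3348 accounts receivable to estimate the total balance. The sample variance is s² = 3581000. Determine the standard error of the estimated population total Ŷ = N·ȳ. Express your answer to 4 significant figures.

431000

Var(Ŷ) = N²·Var(ȳ) = N²·(1 − n/N)·s²/n.
f = 203/3348 = 0.06063321; Var(ȳ) = 0.93936679·3581000/203 = 16570.8.
Var(Ŷ) = 3348² · 16570.8 = 1.8574382 × 10^11.
SE(Ŷ) = √(1.8574382 × 10^11) = 431000.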